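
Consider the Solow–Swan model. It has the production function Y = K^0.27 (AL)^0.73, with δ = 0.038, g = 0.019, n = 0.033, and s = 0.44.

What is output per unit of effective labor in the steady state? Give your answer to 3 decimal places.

Steady state requires s·f(k) = (n + g + δ)·k, i.e. s·k^α = (n + g + δ)·k.
Dividing both sides by k: k^(1−α) = s / (n + g + δ).
k^0.73 = 0.44 / (0.033 + 0.019 + 0.038) = 0.44 / 0.090 = 4.8889
k* = 4.8889^(1/0.73) ≈ 8.7928
y* = (k*)^α = 8.7928^0.27 ≈ 1.7985

y* = 1.799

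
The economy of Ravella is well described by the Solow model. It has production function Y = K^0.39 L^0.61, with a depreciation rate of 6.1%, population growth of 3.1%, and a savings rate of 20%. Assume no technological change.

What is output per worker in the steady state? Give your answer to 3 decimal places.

y* ≈ 1.643

In steady state, investment equals break-even investment: s·k^α = (n + δ)·k.
Rearranging, k^(1−α) = s / (n + δ).
k^0.61 = 0.20 / (0.031 + 0.061) = 0.20 / 0.092 = 2.1739
k* = 2.1739^(1/0.61) ≈ 3.5715
y* = (k*)^α = 3.5715^0.39 ≈ 1.6429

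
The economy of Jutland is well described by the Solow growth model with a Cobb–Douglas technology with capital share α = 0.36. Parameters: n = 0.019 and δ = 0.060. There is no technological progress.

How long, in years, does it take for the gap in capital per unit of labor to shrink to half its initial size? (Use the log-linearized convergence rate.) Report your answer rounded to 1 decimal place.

half-life ≈ 13.7 years

Near the steady state the convergence rate is λ = (1 − α)(n + δ).
λ = (1 − 0.36) × 0.079 = 0.64 × 0.079 = 0.05056
Half-life = ln 2 / λ = 0.6931 / 0.05056 ≈ 13.71 years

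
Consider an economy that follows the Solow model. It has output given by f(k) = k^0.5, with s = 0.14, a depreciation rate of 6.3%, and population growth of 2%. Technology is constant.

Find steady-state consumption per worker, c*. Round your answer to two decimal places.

c* = 1.45

At the steady state, Δk = 0, so s·k^α = (n + δ)·k.
Rearranging, k^(1−α) = s / (n + δ).
k^0.5 = 0.14 / (0.020 + 0.063) = 0.14 / 0.083 = 1.6867
k* = 1.6867^(1/0.5) ≈ 2.8450
y* = (k*)^α = 2.8450^0.5 ≈ 1.6867
c* = (1 − s)·y* = (1 − 0.14) × 1.6867 ≈ 1.4506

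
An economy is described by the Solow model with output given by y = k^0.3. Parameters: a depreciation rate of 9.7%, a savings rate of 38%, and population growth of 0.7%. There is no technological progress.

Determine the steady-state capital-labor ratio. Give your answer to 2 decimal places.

k* = 6.37

At the steady state, Δk = 0, so s·k^α = (n + δ)·k.
Dividing both sides by k: k^(1−α) = s / (n + δ).
k^0.7 = 0.38 / (0.007 + 0.097) = 0.38 / 0.104 = 3.6538
k* = 3.6538^(1/0.7) ≈ 6.3668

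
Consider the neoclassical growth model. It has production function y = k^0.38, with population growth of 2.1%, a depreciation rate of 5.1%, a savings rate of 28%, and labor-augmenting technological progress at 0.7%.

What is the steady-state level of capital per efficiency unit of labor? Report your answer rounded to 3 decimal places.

k* ≈ 7.697

Steady state requires s·f(k) = (n + g + δ)·k, i.e. s·k^α = (n + g + δ)·k.
Rearranging, k^(1−α) = s / (n + g + δ).
k^0.62 = 0.28 / (0.021 + 0.007 + 0.051) = 0.28 / 0.079 = 3.5443
k* = 3.5443^(1/0.62) ≈ 7.6973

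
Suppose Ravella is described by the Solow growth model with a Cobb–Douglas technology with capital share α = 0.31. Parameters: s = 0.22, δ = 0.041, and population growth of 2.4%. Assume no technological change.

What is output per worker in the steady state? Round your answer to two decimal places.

y* ≈ 1.73

At the steady state, Δk = 0, so s·k^α = (n + δ)·k.
Rearranging, k^(1−α) = s / (n + δ).
k^0.69 = 0.22 / (0.024 + 0.041) = 0.22 / 0.065 = 3.3846
k* = 3.3846^(1/0.69) ≈ 5.8533
y* = (k*)^α = 5.8533^0.31 ≈ 1.7294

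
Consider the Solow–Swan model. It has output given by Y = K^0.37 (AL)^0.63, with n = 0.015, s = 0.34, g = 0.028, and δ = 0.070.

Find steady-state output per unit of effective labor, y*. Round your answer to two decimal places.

y* ≈ 1.91

At the steady state, Δk = 0, so s·k^α = (n + g + δ)·k.
Rearranging, k^(1−α) = s / (n + g + δ).
k^0.63 = 0.34 / (0.015 + 0.028 + 0.070) = 0.34 / 0.113 = 3.0088
k* = 3.0088^(1/0.63) ≈ 5.7459
y* = (k*)^α = 5.7459^0.37 ≈ 1.9097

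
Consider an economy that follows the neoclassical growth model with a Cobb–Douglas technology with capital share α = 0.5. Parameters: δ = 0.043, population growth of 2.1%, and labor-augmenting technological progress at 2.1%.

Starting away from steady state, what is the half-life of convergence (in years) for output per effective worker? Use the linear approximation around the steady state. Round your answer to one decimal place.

Near the steady state the convergence rate is λ = (1 − α)(n + g + δ).
λ = (1 − 0.5) × 0.085 = 0.5 × 0.085 = 0.0425
Half-life = ln 2 / λ = 0.6931 / 0.0425 ≈ 16.31 years

about 16.3 years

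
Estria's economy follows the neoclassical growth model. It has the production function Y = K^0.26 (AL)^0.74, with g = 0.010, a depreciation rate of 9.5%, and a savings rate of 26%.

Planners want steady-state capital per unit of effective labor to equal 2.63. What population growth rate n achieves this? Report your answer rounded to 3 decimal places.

n ≈ 0.022

Steady state requires s·f(k) = (n + g + δ)·k, i.e. s·k^α = (n + g + δ)·k.
So s / (n + g + δ) = (k*)^(1−α) = 2.63^0.74 = 2.0453.
Therefore n + g + δ = s / 2.0453 = 0.26 / 2.0453 = 0.1271, so n = 0.1271 − 0.105 = 0.0221.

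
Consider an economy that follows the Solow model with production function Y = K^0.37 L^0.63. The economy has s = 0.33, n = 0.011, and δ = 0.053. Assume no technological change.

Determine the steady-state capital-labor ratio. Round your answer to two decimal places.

k* ≈ 13.51

In steady state, investment equals break-even investment: s·k^α = (n + δ)·k.
Rearranging, k^(1−α) = s / (n + δ).
k^0.63 = 0.33 / (0.011 + 0.053) = 0.33 / 0.064 = 5.1563
k* = 5.1563^(1/0.63) ≈ 13.5112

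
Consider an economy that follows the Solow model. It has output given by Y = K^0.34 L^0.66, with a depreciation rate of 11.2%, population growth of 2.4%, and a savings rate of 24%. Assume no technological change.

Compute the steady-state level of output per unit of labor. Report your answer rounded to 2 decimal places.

y* = 1.34

In steady state, investment equals break-even investment: s·k^α = (n + δ)·k.
Rearranging, k^(1−α) = s / (n + δ).
k^0.66 = 0.24 / (0.024 + 0.112) = 0.24 / 0.136 = 1.7647
k* = 1.7647^(1/0.66) ≈ 2.3645
y* = (k*)^α = 2.3645^0.34 ≈ 1.3399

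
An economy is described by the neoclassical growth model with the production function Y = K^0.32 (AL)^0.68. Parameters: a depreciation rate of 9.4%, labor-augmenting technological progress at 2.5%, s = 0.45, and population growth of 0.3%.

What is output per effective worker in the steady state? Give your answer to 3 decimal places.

Steady state requires s·f(k) = (n + g + δ)·k, i.e. s·k^α = (n + g + δ)·k.
Rearranging, k^(1−α) = s / (n + g + δ).
k^0.68 = 0.45 / (0.003 + 0.025 + 0.094) = 0.45 / 0.122 = 3.6885
k* = 3.6885^(1/0.68) ≈ 6.8171
y* = (k*)^α = 6.8171^0.32 ≈ 1.8482

y* ≈ 1.848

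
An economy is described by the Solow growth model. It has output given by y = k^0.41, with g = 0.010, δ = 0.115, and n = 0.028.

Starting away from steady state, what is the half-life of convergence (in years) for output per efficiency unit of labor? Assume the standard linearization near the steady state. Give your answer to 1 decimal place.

Near the steady state the convergence rate is λ = (1 − α)(n + g + δ).
λ = (1 − 0.41) × 0.153 = 0.59 × 0.153 = 0.09027
Half-life = ln 2 / λ = 0.6931 / 0.09027 ≈ 7.68 years

half-life ≈ 7.7 years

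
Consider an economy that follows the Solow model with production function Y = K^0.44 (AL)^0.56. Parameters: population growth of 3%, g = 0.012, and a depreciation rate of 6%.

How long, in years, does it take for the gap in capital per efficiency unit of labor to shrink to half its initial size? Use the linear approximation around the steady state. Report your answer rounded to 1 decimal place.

Near the steady state the convergence rate is λ = (1 − α)(n + g + δ).
λ = (1 − 0.44) × 0.102 = 0.56 × 0.102 = 0.05712
Half-life = ln 2 / λ = 0.6931 / 0.05712 ≈ 12.13 years

about 12.1 years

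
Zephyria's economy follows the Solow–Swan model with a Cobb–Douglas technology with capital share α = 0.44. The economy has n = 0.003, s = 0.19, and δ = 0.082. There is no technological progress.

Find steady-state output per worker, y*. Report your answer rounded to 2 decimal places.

Steady state requires s·f(k) = (n + δ)·k, i.e. s·k^α = (n + δ)·k.
Rearranging, k^(1−α) = s / (n + δ).
k^0.56 = 0.19 / (0.003 + 0.082) = 0.19 / 0.085 = 2.2353
k* = 2.2353^(1/0.56) ≈ 4.2055
y* = (k*)^α = 4.2055^0.44 ≈ 1.8814

y* = 1.88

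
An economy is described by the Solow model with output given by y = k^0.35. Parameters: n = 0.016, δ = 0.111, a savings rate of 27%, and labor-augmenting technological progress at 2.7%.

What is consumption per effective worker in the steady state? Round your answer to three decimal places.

In steady state, investment equals break-even investment: s·k^α = (n + g + δ)·k.
Dividing both sides by k: k^(1−α) = s / (n + g + δ).
k^0.65 = 0.27 / (0.016 + 0.027 + 0.111) = 0.27 / 0.154 = 1.7532
k* = 1.7532^(1/0.65) ≈ 2.3721
y* = (k*)^α = 2.3721^0.35 ≈ 1.3530
c* = (1 − s)·y* = (1 − 0.27) × 1.3530 ≈ 0.9877

c* = 0.988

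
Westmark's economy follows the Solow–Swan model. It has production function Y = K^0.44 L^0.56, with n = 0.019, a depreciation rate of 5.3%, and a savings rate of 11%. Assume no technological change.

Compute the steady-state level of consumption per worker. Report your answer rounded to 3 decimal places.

In steady state, investment equals break-even investment: s·k^α = (n + δ)·k.
Rearranging, k^(1−α) = s / (n + δ).
k^0.56 = 0.11 / (0.019 + 0.053) = 0.11 / 0.072 = 1.5278
k* = 1.5278^(1/0.56) ≈ 2.1315
y* = (k*)^α = 2.1315^0.44 ≈ 1.3952
c* = (1 − s)·y* = (1 − 0.11) × 1.3952 ≈ 1.2417

c* ≈ 1.242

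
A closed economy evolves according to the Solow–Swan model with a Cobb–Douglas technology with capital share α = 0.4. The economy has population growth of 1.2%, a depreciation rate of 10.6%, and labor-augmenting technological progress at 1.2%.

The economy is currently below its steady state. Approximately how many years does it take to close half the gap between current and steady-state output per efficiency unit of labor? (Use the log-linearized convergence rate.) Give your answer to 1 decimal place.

Near the steady state the convergence rate is λ = (1 − α)(n + g + δ).
λ = (1 − 0.4) × 0.130 = 0.6 × 0.130 = 0.0780
Half-life = ln 2 / λ = 0.6931 / 0.0780 ≈ 8.89 years

t_½ ≈ 8.9 years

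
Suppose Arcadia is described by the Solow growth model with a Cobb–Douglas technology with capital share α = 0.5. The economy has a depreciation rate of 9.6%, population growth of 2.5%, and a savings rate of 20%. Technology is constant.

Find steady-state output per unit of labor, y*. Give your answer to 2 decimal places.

y* = 1.65

At the steady state, Δk = 0, so s·k^α = (n + δ)·k.
Dividing both sides by k: k^(1−α) = s / (n + δ).
k^0.5 = 0.20 / (0.025 + 0.096) = 0.20 / 0.121 = 1.6529
k* = 1.6529^(1/0.5) ≈ 2.7321
y* = (k*)^α = 2.7321^0.5 ≈ 1.6529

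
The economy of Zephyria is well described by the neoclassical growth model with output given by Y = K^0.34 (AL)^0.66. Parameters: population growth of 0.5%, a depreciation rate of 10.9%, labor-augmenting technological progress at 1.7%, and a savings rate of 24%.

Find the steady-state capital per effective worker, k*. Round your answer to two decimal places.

At the steady state, Δk = 0, so s·k^α = (n + g + δ)·k.
Dividing both sides by k: k^(1−α) = s / (n + g + δ).
k^0.66 = 0.24 / (0.005 + 0.017 + 0.109) = 0.24 / 0.131 = 1.8321
k* = 1.8321^(1/0.66) ≈ 2.5027

k* ≈ 2.50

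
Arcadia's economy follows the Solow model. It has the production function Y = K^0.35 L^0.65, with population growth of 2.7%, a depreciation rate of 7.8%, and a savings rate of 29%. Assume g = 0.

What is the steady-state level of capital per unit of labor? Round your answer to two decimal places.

k* ≈ 4.77

Steady state requires s·f(k) = (n + δ)·k, i.e. s·k^α = (n + δ)·k.
Rearranging, k^(1−α) = s / (n + δ).
k^0.65 = 0.29 / (0.027 + 0.078) = 0.29 / 0.105 = 2.7619
k* = 2.7619^(1/0.65) ≈ 4.7729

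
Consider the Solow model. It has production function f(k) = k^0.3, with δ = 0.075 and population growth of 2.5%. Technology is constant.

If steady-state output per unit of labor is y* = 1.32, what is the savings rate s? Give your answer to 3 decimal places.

s ≈ 0.191

In steady state, investment equals break-even investment: s·k^α = (n + δ)·k.
Since y* = [s/(n + δ)]^(α/(1−α)), we have s/(n + δ) = (y*)^((1−α)/α) = 1.32^2.3333 = 1.9113.
Therefore s = 1.9113 × (n + δ) = 1.9113 × 0.100 = 0.1911.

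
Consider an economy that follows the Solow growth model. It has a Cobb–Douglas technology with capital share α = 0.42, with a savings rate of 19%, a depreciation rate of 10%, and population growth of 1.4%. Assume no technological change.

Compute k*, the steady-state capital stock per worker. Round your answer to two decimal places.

k* ≈ 2.41

Steady state requires s·f(k) = (n + δ)·k, i.e. s·k^α = (n + δ)·k.
Dividing both sides by k: k^(1−α) = s / (n + δ).
k^0.58 = 0.19 / (0.014 + 0.100) = 0.19 / 0.114 = 1.6667
k* = 1.6667^(1/0.58) ≈ 2.4128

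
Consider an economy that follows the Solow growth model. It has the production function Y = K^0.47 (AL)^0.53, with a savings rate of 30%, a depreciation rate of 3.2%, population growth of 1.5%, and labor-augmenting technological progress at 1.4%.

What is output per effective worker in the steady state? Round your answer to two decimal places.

y* ≈ 4.11

At the steady state, Δk = 0, so s·k^α = (n + g + δ)·k.
Dividing both sides by k: k^(1−α) = s / (n + g + δ).
k^0.53 = 0.30 / (0.015 + 0.014 + 0.032) = 0.30 / 0.061 = 4.9180
k* = 4.9180^(1/0.53) ≈ 20.1958
y* = (k*)^α = 20.1958^0.47 ≈ 4.1065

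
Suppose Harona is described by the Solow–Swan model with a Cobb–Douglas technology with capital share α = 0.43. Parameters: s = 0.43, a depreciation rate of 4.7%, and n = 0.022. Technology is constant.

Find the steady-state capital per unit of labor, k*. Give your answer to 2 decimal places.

k* = 24.78

At the steady state, Δk = 0, so s·k^α = (n + δ)·k.
Rearranging, k^(1−α) = s / (n + δ).
k^0.57 = 0.43 / (0.022 + 0.047) = 0.43 / 0.069 = 6.2319
k* = 6.2319^(1/0.57) ≈ 24.7783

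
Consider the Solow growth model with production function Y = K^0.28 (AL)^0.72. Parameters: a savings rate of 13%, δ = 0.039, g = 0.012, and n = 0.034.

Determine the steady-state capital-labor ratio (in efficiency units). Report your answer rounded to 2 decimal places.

In steady state, investment equals break-even investment: s·k^α = (n + g + δ)·k.
Dividing both sides by k: k^(1−α) = s / (n + g + δ).
k^0.72 = 0.13 / (0.034 + 0.012 + 0.039) = 0.13 / 0.085 = 1.5294
k* = 1.5294^(1/0.72) ≈ 1.8042

k* = 1.80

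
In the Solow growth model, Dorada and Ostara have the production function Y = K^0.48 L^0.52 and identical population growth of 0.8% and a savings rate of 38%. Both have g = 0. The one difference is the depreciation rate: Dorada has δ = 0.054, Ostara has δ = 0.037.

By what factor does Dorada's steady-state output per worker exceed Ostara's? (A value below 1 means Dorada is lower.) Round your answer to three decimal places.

ratio ≈ 0.744

Steady-state y* = [s/(n + δ)]^(α/(1−α)), so the ratio is [ (s_D/(n + δ)_D) / (s_O/(n + δ)_O) ]^0.9231.
s_D/(n + δ)_D = 0.38/0.062 = 6.1290; s_O/(n + δ)_O = 0.38/0.045 = 8.4444.
Ratio = (6.1290/8.4444)^0.9231 = 0.7258^0.9231 ≈ 0.7439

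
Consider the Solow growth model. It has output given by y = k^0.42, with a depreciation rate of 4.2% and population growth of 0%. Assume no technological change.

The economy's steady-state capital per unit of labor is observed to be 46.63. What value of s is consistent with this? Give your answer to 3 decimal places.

Steady state requires s·f(k) = (n + δ)·k, i.e. s·k^α = (n + δ)·k.
So s / (n + δ) = (k*)^(1−α) = 46.63^0.58 = 9.2859.
Therefore s = 9.2859 × (n + δ) = 9.2859 × 0.042 = 0.3900.

s ≈ 0.390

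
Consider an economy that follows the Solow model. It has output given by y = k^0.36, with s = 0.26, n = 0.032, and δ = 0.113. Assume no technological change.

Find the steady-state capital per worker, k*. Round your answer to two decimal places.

k* ≈ 2.49

Steady state requires s·f(k) = (n + δ)·k, i.e. s·k^α = (n + δ)·k.
Dividing both sides by k: k^(1−α) = s / (n + δ).
k^0.64 = 0.26 / (0.032 + 0.113) = 0.26 / 0.145 = 1.7931
k* = 1.7931^(1/0.64) ≈ 2.4903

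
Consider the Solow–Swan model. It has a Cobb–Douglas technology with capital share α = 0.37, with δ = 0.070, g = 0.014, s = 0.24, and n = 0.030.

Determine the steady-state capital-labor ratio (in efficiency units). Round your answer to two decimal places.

k* = 3.26

At the steady state, Δk = 0, so s·k^α = (n + g + δ)·k.
Rearranging, k^(1−α) = s / (n + g + δ).
k^0.63 = 0.24 / (0.030 + 0.014 + 0.070) = 0.24 / 0.114 = 2.1053
k* = 2.1053^(1/0.63) ≈ 3.2598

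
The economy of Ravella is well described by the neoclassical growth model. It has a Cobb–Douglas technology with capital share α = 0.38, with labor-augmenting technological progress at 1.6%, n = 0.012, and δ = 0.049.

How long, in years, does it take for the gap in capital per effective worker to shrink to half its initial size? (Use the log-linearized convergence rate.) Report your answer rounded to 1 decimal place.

Near the steady state the convergence rate is λ = (1 − α)(n + g + δ).
λ = (1 − 0.38) × 0.077 = 0.62 × 0.077 = 0.04774
Half-life = ln 2 / λ = 0.6931 / 0.04774 ≈ 14.52 years

half-life ≈ 14.5 years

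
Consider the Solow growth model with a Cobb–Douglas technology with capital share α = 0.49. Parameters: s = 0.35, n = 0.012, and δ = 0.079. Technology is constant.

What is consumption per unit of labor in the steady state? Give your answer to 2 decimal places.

c* ≈ 2.37

Steady state requires s·f(k) = (n + δ)·k, i.e. s·k^α = (n + δ)·k.
Rearranging, k^(1−α) = s / (n + δ).
k^0.51 = 0.35 / (0.012 + 0.079) = 0.35 / 0.091 = 3.8462
k* = 3.8462^(1/0.51) ≈ 14.0321
y* = (k*)^α = 14.0321^0.49 ≈ 3.6483
c* = (1 − s)·y* = (1 − 0.35) × 3.6483 ≈ 2.3714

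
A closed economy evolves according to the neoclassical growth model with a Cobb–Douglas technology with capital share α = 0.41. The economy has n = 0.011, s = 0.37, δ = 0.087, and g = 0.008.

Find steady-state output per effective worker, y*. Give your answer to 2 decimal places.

y* = 2.38

In steady state, investment equals break-even investment: s·k^α = (n + g + δ)·k.
Dividing both sides by k: k^(1−α) = s / (n + g + δ).
k^0.59 = 0.37 / (0.011 + 0.008 + 0.087) = 0.37 / 0.106 = 3.4906
k* = 3.4906^(1/0.59) ≈ 8.3209
y* = (k*)^α = 8.3209^0.41 ≈ 2.3838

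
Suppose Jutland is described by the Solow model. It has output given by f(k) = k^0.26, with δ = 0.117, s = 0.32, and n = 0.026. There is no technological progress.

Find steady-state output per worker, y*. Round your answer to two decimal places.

In steady state, investment equals break-even investment: s·k^α = (n + δ)·k.
Dividing both sides by k: k^(1−α) = s / (n + δ).
k^0.74 = 0.32 / (0.026 + 0.117) = 0.32 / 0.143 = 2.2378
k* = 2.2378^(1/0.74) ≈ 2.9698
y* = (k*)^α = 2.9698^0.26 ≈ 1.3271

y* ≈ 1.33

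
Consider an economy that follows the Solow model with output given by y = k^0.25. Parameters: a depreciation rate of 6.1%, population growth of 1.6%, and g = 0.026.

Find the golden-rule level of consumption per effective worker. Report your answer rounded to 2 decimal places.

At the golden rule, f'(k) = n + g + δ, so α·k^(α−1) = n + g + δ and k_gold = (α/(n + g + δ))^(1/(1−α)).
k_gold = (0.25/0.103)^(1/0.75) = 2.4272^1.3333 ≈ 3.2618
c_gold = f(k_gold) − (n + g + δ)·k_gold = 1.3439 − 0.103×3.2618 ≈ 1.0079

c_gold ≈ 1.01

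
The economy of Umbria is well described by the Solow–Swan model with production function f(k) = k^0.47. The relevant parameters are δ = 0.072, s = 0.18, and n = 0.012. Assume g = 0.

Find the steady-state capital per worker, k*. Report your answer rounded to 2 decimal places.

k* = 4.21

At the steady state, Δk = 0, so s·k^α = (n + δ)·k.
Rearranging, k^(1−α) = s / (n + δ).
k^0.53 = 0.18 / (0.012 + 0.072) = 0.18 / 0.084 = 2.1429
k* = 2.1429^(1/0.53) ≈ 4.2124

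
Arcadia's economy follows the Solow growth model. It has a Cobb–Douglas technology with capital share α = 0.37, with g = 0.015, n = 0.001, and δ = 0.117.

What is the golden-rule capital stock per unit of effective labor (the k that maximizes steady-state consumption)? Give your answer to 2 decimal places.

k_gold ≈ 5.07

The golden rule sets f'(k) = n + g + δ, i.e. α·k^(α−1) = n + g + δ.
So k^(1−α) = α / (n + g + δ) = 0.37 / 0.133 = 2.7820.
k_gold = 2.7820^(1/0.63) ≈ 5.0737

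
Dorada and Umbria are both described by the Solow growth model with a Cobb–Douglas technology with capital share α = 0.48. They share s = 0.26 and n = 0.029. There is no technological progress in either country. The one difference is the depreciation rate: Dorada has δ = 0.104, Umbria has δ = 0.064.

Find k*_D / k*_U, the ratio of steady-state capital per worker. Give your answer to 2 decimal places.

ratio ≈ 0.50

Steady-state k* = [s/(n + δ)]^(1/(1−α)), so the ratio is [ (s_D/(n + δ)_D) / (s_U/(n + δ)_U) ]^1.9231.
s_D/(n + δ)_D = 0.26/0.133 = 1.9549; s_U/(n + δ)_U = 0.26/0.093 = 2.7957.
Ratio = (1.9549/2.7957)^1.9231 = 0.6993^1.9231 ≈ 0.5027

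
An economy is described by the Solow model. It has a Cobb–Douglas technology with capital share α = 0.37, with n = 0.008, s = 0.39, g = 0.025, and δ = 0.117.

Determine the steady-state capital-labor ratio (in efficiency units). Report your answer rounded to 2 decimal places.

At the steady state, Δk = 0, so s·k^α = (n + g + δ)·k.
Dividing both sides by k: k^(1−α) = s / (n + g + δ).
k^0.63 = 0.39 / (0.008 + 0.025 + 0.117) = 0.39 / 0.150 = 2.6000
k* = 2.6000^(1/0.63) ≈ 4.5571

k* = 4.56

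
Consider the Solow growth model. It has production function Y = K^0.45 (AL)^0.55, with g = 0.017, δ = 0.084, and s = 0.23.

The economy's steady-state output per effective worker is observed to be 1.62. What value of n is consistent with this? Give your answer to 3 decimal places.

At the steady state, Δk = 0, so s·k^α = (n + g + δ)·k.
Since y* = [s/(n + g + δ)]^(α/(1−α)), we have s/(n + g + δ) = (y*)^((1−α)/α) = 1.62^1.2222 = 1.8033.
Therefore n + g + δ = s / 1.8033 = 0.23 / 1.8033 = 0.1275, so n = 0.1275 − 0.101 = 0.0265.

n ≈ 0.027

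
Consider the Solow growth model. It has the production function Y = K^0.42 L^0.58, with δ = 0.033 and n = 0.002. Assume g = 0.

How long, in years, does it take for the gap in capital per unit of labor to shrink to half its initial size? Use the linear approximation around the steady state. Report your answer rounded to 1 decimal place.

Near the steady state the convergence rate is λ = (1 − α)(n + δ).
λ = (1 − 0.42) × 0.035 = 0.58 × 0.035 = 0.0203
Half-life = ln 2 / λ = 0.6931 / 0.0203 ≈ 34.14 years

about 34.1 years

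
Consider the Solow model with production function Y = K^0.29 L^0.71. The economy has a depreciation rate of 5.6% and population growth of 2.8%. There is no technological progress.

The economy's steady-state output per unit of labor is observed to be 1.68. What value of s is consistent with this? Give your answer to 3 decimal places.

s ≈ 0.299

Steady state requires s·f(k) = (n + δ)·k, i.e. s·k^α = (n + δ)·k.
Since y* = [s/(n + δ)]^(α/(1−α)), we have s/(n + δ) = (y*)^((1−α)/α) = 1.68^2.4483 = 3.5614.
Therefore s = 3.5614 × (n + δ) = 3.5614 × 0.084 = 0.2992.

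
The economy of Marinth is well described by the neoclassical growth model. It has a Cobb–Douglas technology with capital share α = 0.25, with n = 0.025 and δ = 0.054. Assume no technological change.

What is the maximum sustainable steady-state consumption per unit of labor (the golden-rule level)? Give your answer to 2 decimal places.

c_gold ≈ 1.10

At the golden rule, f'(k) = n + δ, so α·k^(α−1) = n + δ and k_gold = (α/(n + δ))^(1/(1−α)).
k_gold = (0.25/0.079)^(1/0.75) = 3.1646^1.3333 ≈ 4.6460
c_gold = f(k_gold) − (n + δ)·k_gold = 1.4681 − 0.079×4.6460 ≈ 1.1011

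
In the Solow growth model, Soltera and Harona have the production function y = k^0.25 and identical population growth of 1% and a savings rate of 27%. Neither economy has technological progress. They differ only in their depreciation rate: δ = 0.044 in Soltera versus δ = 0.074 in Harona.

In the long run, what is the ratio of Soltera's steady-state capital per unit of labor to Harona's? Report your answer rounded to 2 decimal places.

ratio ≈ 1.80

Steady-state k* = [s/(n + δ)]^(1/(1−α)), so the ratio is [ (s_S/(n + δ)_S) / (s_H/(n + δ)_H) ]^1.3333.
s_S/(n + δ)_S = 0.27/0.054 = 5.0000; s_H/(n + δ)_H = 0.27/0.084 = 3.2143.
Ratio = (5.0000/3.2143)^1.3333 = 1.5555^1.3333 ≈ 1.8023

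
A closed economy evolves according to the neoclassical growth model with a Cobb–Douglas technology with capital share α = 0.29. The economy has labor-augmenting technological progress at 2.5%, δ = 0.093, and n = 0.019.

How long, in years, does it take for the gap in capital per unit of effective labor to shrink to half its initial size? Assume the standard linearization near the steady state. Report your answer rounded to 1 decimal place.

Near the steady state the convergence rate is λ = (1 − α)(n + g + δ).
λ = (1 − 0.29) × 0.137 = 0.71 × 0.137 = 0.09727
Half-life = ln 2 / λ = 0.6931 / 0.09727 ≈ 7.13 years

t_½ ≈ 7.1 years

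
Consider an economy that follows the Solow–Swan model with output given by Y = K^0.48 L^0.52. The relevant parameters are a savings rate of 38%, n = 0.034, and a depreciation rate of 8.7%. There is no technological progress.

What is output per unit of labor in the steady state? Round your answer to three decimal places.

At the steady state, Δk = 0, so s·k^α = (n + δ)·k.
Dividing both sides by k: k^(1−α) = s / (n + δ).
k^0.52 = 0.38 / (0.034 + 0.087) = 0.38 / 0.121 = 3.1405
k* = 3.1405^(1/0.52) ≈ 9.0316
y* = (k*)^α = 9.0316^0.48 ≈ 2.8759

y* ≈ 2.876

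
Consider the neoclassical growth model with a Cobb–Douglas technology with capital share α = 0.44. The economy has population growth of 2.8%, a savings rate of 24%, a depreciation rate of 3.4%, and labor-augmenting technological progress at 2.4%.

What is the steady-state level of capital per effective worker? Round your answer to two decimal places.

At the steady state, Δk = 0, so s·k^α = (n + g + δ)·k.
Rearranging, k^(1−α) = s / (n + g + δ).
k^0.56 = 0.24 / (0.028 + 0.024 + 0.034) = 0.24 / 0.086 = 2.7907
k* = 2.7907^(1/0.56) ≈ 6.2505

k* = 6.25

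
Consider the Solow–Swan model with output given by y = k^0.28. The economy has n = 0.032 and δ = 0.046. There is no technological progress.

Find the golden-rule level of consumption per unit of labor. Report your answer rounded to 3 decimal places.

c_gold ≈ 1.184

At the golden rule, f'(k) = n + δ, so α·k^(α−1) = n + δ and k_gold = (α/(n + δ))^(1/(1−α)).
k_gold = (0.28/0.078)^(1/0.72) = 3.5897^1.3889 ≈ 5.9009
c_gold = f(k_gold) − (n + δ)·k_gold = 1.6438 − 0.078×5.9009 ≈ 1.1835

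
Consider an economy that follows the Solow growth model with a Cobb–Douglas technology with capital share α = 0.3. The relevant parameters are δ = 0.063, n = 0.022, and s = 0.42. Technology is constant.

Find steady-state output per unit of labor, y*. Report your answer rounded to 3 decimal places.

Steady state requires s·f(k) = (n + δ)·k, i.e. s·k^α = (n + δ)·k.
Dividing both sides by k: k^(1−α) = s / (n + δ).
k^0.7 = 0.42 / (0.022 + 0.063) = 0.42 / 0.085 = 4.9412
k* = 4.9412^(1/0.7) ≈ 9.7992
y* = (k*)^α = 9.7992^0.3 ≈ 1.9832

y* ≈ 1.983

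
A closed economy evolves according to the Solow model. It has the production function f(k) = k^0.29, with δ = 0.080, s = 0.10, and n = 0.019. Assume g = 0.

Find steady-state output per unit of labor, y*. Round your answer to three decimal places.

y* ≈ 1.004

In steady state, investment equals break-even investment: s·k^α = (n + δ)·k.
Dividing both sides by k: k^(1−α) = s / (n + δ).
k^0.71 = 0.10 / (0.019 + 0.080) = 0.10 / 0.099 = 1.0101
k* = 1.0101^(1/0.71) ≈ 1.0143
y* = (k*)^α = 1.0143^0.29 ≈ 1.0041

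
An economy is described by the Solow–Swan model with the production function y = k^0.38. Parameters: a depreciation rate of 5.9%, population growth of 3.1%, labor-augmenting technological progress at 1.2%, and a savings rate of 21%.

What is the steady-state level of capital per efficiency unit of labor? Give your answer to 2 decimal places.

At the steady state, Δk = 0, so s·k^α = (n + g + δ)·k.
Rearranging, k^(1−α) = s / (n + g + δ).
k^0.62 = 0.21 / (0.031 + 0.012 + 0.059) = 0.21 / 0.102 = 2.0588
k* = 2.0588^(1/0.62) ≈ 3.2050

k* = 3.21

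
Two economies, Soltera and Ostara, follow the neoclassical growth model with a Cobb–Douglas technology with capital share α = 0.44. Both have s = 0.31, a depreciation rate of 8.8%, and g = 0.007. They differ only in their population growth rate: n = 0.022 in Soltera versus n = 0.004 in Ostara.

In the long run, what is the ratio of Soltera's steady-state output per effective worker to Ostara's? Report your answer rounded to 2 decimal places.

Steady-state y* = [s/(n + g + δ)]^(α/(1−α)), so the ratio is [ (s_S/(n + g + δ)_S) / (s_O/(n + g + δ)_O) ]^0.7857.
s_S/(n + g + δ)_S = 0.31/0.117 = 2.6496; s_O/(n + g + δ)_O = 0.31/0.099 = 3.1313.
Ratio = (2.6496/3.1313)^0.7857 = 0.8462^0.7857 ≈ 0.8770

y*_S / y*_O ≈ 0.88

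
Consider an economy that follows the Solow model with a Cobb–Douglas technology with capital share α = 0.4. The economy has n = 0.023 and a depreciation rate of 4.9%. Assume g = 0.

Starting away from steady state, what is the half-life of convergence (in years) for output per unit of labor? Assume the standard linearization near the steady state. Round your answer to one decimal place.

Near the steady state the convergence rate is λ = (1 − α)(n + δ).
λ = (1 − 0.4) × 0.072 = 0.6 × 0.072 = 0.0432
Half-life = ln 2 / λ = 0.6931 / 0.0432 ≈ 16.04 years

about 16.0 years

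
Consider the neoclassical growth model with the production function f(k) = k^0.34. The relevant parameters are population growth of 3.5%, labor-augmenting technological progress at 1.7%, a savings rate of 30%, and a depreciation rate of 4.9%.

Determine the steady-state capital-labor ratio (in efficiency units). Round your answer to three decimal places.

In steady state, investment equals break-even investment: s·k^α = (n + g + δ)·k.
Rearranging, k^(1−α) = s / (n + g + δ).
k^0.66 = 0.30 / (0.035 + 0.017 + 0.049) = 0.30 / 0.101 = 2.9703
k* = 2.9703^(1/0.66) ≈ 5.2043

k* ≈ 5.204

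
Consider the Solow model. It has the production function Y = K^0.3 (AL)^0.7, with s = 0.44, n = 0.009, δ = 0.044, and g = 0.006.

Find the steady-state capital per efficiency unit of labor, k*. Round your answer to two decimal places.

Steady state requires s·f(k) = (n + g + δ)·k, i.e. s·k^α = (n + g + δ)·k.
Dividing both sides by k: k^(1−α) = s / (n + g + δ).
k^0.7 = 0.44 / (0.009 + 0.006 + 0.044) = 0.44 / 0.059 = 7.4576
k* = 7.4576^(1/0.7) ≈ 17.6429

k* = 17.64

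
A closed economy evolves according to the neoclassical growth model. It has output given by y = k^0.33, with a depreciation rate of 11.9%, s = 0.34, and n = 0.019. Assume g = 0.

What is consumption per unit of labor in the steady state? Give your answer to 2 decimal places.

c* = 1.03

Steady state requires s·f(k) = (n + δ)·k, i.e. s·k^α = (n + δ)·k.
Rearranging, k^(1−α) = s / (n + δ).
k^0.67 = 0.34 / (0.019 + 0.119) = 0.34 / 0.138 = 2.4638
k* = 2.4638^(1/0.67) ≈ 3.8414
y* = (k*)^α = 3.8414^0.33 ≈ 1.5591
c* = (1 − s)·y* = (1 − 0.34) × 1.5591 ≈ 1.0290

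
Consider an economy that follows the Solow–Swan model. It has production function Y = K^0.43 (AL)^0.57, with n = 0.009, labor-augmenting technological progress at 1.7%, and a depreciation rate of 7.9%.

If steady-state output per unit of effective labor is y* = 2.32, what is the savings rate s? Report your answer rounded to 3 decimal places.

s ≈ 0.320

In steady state, investment equals break-even investment: s·k^α = (n + g + δ)·k.
Since y* = [s/(n + g + δ)]^(α/(1−α)), we have s/(n + g + δ) = (y*)^((1−α)/α) = 2.32^1.3256 = 3.0513.
Therefore s = 3.0513 × (n + g + δ) = 3.0513 × 0.105 = 0.3204.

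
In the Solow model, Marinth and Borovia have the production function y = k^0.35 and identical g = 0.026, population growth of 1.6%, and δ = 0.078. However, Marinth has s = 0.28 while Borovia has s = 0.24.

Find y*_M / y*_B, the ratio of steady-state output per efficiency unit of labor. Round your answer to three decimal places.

ratio ≈ 1.087

Steady-state y* = [s/(n + g + δ)]^(α/(1−α)), so the ratio is [ (s_M/(n + g + δ)_M) / (s_B/(n + g + δ)_B) ]^0.5385.
s_M/(n + g + δ)_M = 0.28/0.120 = 2.3333; s_B/(n + g + δ)_B = 0.24/0.120 = 2.0000.
Ratio = (2.3333/2.0000)^0.5385 = 1.1667^0.5385 ≈ 1.0866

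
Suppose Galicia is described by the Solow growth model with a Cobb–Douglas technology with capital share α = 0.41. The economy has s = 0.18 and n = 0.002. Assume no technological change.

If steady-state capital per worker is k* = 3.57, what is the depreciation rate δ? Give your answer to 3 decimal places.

δ ≈ 0.083

In steady state, investment equals break-even investment: s·k^α = (n + δ)·k.
So s / (n + δ) = (k*)^(1−α) = 3.57^0.59 = 2.1187.
Therefore n + δ = s / 2.1187 = 0.18 / 2.1187 = 0.0850, so δ = 0.0850 − 0.002 = 0.0830.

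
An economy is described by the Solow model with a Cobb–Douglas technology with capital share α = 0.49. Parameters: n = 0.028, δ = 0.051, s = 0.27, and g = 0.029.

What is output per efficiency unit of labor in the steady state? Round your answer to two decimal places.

y* ≈ 2.41

In steady state, investment equals break-even investment: s·k^α = (n + g + δ)·k.
Dividing both sides by k: k^(1−α) = s / (n + g + δ).
k^0.51 = 0.27 / (0.028 + 0.029 + 0.051) = 0.27 / 0.108 = 2.5000
k* = 2.5000^(1/0.51) ≈ 6.0294
y* = (k*)^α = 6.0294^0.49 ≈ 2.4118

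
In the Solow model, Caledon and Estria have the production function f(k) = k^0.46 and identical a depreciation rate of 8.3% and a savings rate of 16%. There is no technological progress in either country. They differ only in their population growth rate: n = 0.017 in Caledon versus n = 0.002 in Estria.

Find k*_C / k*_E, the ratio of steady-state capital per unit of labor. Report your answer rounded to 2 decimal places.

ratio ≈ 0.74

Steady-state k* = [s/(n + δ)]^(1/(1−α)), so the ratio is [ (s_C/(n + δ)_C) / (s_E/(n + δ)_E) ]^1.8519.
s_C/(n + δ)_C = 0.16/0.100 = 1.6000; s_E/(n + δ)_E = 0.16/0.085 = 1.8824.
Ratio = (1.6000/1.8824)^1.8519 = 0.8500^1.8519 ≈ 0.7401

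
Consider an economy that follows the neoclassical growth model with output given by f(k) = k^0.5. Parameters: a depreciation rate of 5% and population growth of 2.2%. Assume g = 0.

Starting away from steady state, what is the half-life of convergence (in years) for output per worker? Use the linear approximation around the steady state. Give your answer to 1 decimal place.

half-life ≈ 19.3 years

Near the steady state the convergence rate is λ = (1 − α)(n + δ).
λ = (1 − 0.5) × 0.072 = 0.5 × 0.072 = 0.0360
Half-life = ln 2 / λ = 0.6931 / 0.0360 ≈ 19.25 years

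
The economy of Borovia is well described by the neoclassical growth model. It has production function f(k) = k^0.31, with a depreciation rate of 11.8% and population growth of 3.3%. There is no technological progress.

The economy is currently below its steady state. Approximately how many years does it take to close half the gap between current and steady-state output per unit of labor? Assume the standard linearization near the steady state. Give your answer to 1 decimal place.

half-life ≈ 6.7 years

Near the steady state the convergence rate is λ = (1 − α)(n + δ).
λ = (1 − 0.31) × 0.151 = 0.69 × 0.151 = 0.10419
Half-life = ln 2 / λ = 0.6931 / 0.10419 ≈ 6.65 years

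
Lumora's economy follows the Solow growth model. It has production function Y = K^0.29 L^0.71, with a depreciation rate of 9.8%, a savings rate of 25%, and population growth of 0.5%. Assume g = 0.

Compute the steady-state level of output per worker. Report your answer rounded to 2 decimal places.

y* ≈ 1.44

In steady state, investment equals break-even investment: s·k^α = (n + δ)·k.
Rearranging, k^(1−α) = s / (n + δ).
k^0.71 = 0.25 / (0.005 + 0.098) = 0.25 / 0.103 = 2.4272
k* = 2.4272^(1/0.71) ≈ 3.4866
y* = (k*)^α = 3.4866^0.29 ≈ 1.4365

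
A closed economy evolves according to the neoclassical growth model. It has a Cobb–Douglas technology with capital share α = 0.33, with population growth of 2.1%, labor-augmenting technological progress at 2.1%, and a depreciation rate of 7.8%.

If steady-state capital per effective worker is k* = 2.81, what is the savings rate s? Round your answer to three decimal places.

In steady state, investment equals break-even investment: s·k^α = (n + g + δ)·k.
So s / (n + g + δ) = (k*)^(1−α) = 2.81^0.67 = 1.9982.
Therefore s = 1.9982 × (n + g + δ) = 1.9982 × 0.120 = 0.2398.

s ≈ 0.240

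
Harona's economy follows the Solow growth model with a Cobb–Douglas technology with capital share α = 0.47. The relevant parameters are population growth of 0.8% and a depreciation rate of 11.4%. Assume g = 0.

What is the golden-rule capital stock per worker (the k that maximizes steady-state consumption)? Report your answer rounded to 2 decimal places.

The golden rule sets f'(k) = n + δ, i.e. α·k^(α−1) = n + δ.
So k^(1−α) = α / (n + δ) = 0.47 / 0.122 = 3.8525.
k_gold = 3.8525^(1/0.53) ≈ 12.7402

k_gold ≈ 12.74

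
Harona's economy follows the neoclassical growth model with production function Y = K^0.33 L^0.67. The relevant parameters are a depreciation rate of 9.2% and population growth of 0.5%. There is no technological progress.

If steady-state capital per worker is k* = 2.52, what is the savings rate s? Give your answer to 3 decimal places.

In steady state, investment equals break-even investment: s·k^α = (n + δ)·k.
So s / (n + δ) = (k*)^(1−α) = 2.52^0.67 = 1.8575.
Therefore s = 1.8575 × (n + δ) = 1.8575 × 0.097 = 0.1802.

s ≈ 0.180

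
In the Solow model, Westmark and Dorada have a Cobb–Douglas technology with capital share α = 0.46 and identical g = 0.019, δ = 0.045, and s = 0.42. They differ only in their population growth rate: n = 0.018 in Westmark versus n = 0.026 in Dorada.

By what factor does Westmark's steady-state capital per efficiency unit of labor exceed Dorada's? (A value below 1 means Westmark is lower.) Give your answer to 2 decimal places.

Steady-state k* = [s/(n + g + δ)]^(1/(1−α)), so the ratio is [ (s_W/(n + g + δ)_W) / (s_D/(n + g + δ)_D) ]^1.8519.
s_W/(n + g + δ)_W = 0.42/0.082 = 5.1220; s_D/(n + g + δ)_D = 0.42/0.090 = 4.6667.
Ratio = (5.1220/4.6667)^1.8519 = 1.0976^1.8519 ≈ 1.1882

k*_W / k*_D ≈ 1.19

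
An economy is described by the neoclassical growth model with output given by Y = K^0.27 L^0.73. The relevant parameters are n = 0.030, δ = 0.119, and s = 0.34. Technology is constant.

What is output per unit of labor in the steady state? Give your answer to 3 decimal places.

y* ≈ 1.357

In steady state, investment equals break-even investment: s·k^α = (n + δ)·k.
Dividing both sides by k: k^(1−α) = s / (n + δ).
k^0.73 = 0.34 / (0.030 + 0.119) = 0.34 / 0.149 = 2.2819
k* = 2.2819^(1/0.73) ≈ 3.0961
y* = (k*)^α = 3.0961^0.27 ≈ 1.3568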